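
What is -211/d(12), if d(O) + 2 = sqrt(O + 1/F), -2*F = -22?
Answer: -4642/89 - 211*sqrt(1463)/89 ≈ -142.84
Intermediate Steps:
F = 11 (F = -1/2*(-22) = 11)
d(O) = -2 + sqrt(1/11 + O) (d(O) = -2 + sqrt(O + 1/11) = -2 + sqrt(1/11 + O))
-211/d(12) = -211/(-2 + sqrt(11 + 121*12)/11) = -211/(-2 + sqrt(11 + 1452)/11) = -211/(-2 + sqrt(1463)/11)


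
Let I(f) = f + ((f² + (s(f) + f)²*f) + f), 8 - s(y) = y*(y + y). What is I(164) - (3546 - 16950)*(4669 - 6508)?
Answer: 471492498868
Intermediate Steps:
s(y) = 8 - 2*y² (s(y) = 8 - y*(y + y) = 8 - y*2*y = 8 - 2*y²)
I(f) = f² + 2*f + f*(8 + f - 2*f²)² (I(f) = f + ((f² + ((8 - 2*f²) + f)²*f) + f) = f + ((f² + (8 + f - 2*f²)²*f) + f) = f + ((f² + f*(8 + f - 2*f²)²) + f) = f + (f + f² + f*(8 + f - 2*f²)²) = f² + 2*f + f*(8 + f - 2*f²)²)
I(164) - (3546 - 16950)*(4669 - 6508) = 164*(2 + 164 + (8 + 164 - 2*164²)²) - (3546 - 16950)*(4669 - 6508) = 164*(2 + 164 + (8 + 164 - 2*26896)²) - (-13404)*(-1839) = 164*(2 + 164 + (8 + 164 - 53792)²) - 1*24649956 = 164*(2 + 164 + (-53620)²) - 24649956 = 164*(2 + 164 + 2875104400) - 24649956 = 164*2875104566 - 24649956 = 471517148824 - 24649956 = 471492498868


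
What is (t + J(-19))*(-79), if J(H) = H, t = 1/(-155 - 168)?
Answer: 484902/323 ≈ 1501.2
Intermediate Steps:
t = -1/323 (t = 1/(-323) = -1/323 ≈ -0.0030960)
(t + J(-19))*(-79) = (-1/323 - 19)*(-79) = -6138/323*(-79) = 484902/323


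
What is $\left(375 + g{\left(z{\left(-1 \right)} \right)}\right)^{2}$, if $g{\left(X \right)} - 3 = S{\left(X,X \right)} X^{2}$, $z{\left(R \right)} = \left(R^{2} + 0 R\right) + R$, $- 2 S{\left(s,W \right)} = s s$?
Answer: $142884$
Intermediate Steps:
$S{\left(s,W \right)} = - \frac{s^{2}}{2}$ ($S{\left(s,W \right)} = - \frac{s s}{2} = - \frac{s^{2}}{2}$)
$z{\left(R \right)} = R + R^{2}$ ($z{\left(R \right)} = \left(R^{2} + 0\right) + R = R^{2} + R = R + R^{2}$)
$g{\left(X \right)} = 3 - \frac{X^{4}}{2}$ ($g{\left(X \right)} = 3 + - \frac{X^{2}}{2} X^{2} = 3 - \frac{X^{4}}{2}$)
$\left(375 + g{\left(z{\left(-1 \right)} \right)}\right)^{2} = \left(375 + \left(3 - \frac{\left(- (1 - 1)\right)^{4}}{2}\right)\right)^{2} = \left(375 + \left(3 - \frac{\left(\left(-1\right) 0\right)^{4}}{2}\right)\right)^{2} = \left(375 + \left(3 - \frac{0^{4}}{2}\right)\right)^{2} = \left(375 + \left(3 - 0\right)\right)^{2} = \left(375 + \left(3 + 0\right)\right)^{2} = \left(375 + 3\right)^{2} = 378^{2} = 142884$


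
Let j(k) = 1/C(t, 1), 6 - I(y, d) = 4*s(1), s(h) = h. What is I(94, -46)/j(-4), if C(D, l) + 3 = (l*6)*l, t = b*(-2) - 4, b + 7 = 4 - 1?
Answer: 6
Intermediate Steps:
b = -4 (b = -7 + (4 - 1) = -7 + 3 = -4)
t = 4 (t = -4*(-2) - 4 = 8 - 4 = 4)
I(y, d) = 2 (I(y, d) = 6 - 4 = 2)
C(D, l) = -3 + 6*l² (C(D, l) = -3 + (l*6)*l = -3 + (6*l)*l = -3 + 6*l²)
j(k) = ⅓ (j(k) = 1/(-3 + 6*1²) = 1/(-3 + 6*1) = 1/(-3 + 6) = 1/3 = ⅓)
I(94, -46)/j(-4) = 2/(⅓) = 2*3 = 6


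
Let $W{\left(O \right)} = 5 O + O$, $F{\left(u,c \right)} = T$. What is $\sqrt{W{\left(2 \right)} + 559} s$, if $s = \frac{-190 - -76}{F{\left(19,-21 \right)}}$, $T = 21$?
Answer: $- \frac{38 \sqrt{571}}{7} \approx -129.72$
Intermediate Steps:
$F{\left(u,c \right)} = 21$
$W{\left(O \right)} = 6 O$
$s = - \frac{38}{7}$ ($s = \frac{-190 - -76}{21} = \left(-190 + 76\right) \frac{1}{21} = \left(-114\right) \frac{1}{21} = - \frac{38}{7} \approx -5.4286$)
$\sqrt{W{\left(2 \right)} + 559} s = \sqrt{6 \cdot 2 + 559} \left(- \frac{38}{7}\right) = \sqrt{12 + 559} \left(- \frac{38}{7}\right) = \sqrt{571} \left(- \frac{38}{7}\right) = - \frac{38 \sqrt{571}}{7}$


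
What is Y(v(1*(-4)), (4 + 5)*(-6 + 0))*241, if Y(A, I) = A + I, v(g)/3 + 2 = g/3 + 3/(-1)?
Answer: -17593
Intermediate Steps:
v(g) = -15 + g (v(g) = -6 + 3*(g/3 + 3/(-1)) = -6 + 3*(g*(⅓) + 3*(-1)) = -6 + 3*(g/3 - 3) = -6 + 3*(-3 + g/3) = -6 + (-9 + g) = -15 + g)
Y(v(1*(-4)), (4 + 5)*(-6 + 0))*241 = ((-15 + 1*(-4)) + (4 + 5)*(-6 + 0))*241 = ((-15 - 4) + 9*(-6))*241 = (-19 - 54)*241 = -73*241 = -17593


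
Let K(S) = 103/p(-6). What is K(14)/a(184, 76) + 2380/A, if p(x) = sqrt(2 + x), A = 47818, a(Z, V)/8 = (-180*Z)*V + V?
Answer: 1190/23909 + 103*I/40272704 ≈ 0.049772 + 2.5576e-6*I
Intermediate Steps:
a(Z, V) = 8*V - 1440*V*Z (a(Z, V) = 8*((-180*Z)*V + V) = 8*(-180*V*Z + V) = 8*(V - 180*V*Z) = 8*V - 1440*V*Z)
K(S) = -103*I/2 (K(S) = 103/(sqrt(2 - 6)) = 103/(sqrt(-4)) = 103/((2*I)) = 103*(-I/2) = -103*I/2)
K(14)/a(184, 76) + 2380/A = (-103*I/2)/((8*76*(1 - 180*184))) + 2380/47818 = (-103*I/2)/((8*76*(1 - 33120))) + 2380*(1/47818) = (-103*I/2)/((8*76*(-33119))) + 1190/23909 = -103*I/2/(-20136352) + 1190/23909 = -103*I/2*(-1/20136352) + 1190/23909 = 103*I/40272704 + 1190/23909 = 1190/23909 + 103*I/40272704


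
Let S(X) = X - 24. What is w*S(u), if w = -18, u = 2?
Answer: 396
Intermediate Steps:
S(X) = -24 + X
w*S(u) = -18*(-24 + 2) = -18*(-22) = 396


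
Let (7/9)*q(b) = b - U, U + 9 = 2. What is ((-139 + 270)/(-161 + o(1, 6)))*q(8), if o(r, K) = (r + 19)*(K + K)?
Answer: 17685/553 ≈ 31.980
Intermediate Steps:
U = -7 (U = -9 + 2 = -7)
o(r, K) = 2*K*(19 + r) (o(r, K) = (19 + r)*(2*K) = 2*K*(19 + r))
q(b) = 9 + 9*b/7 (q(b) = 9*(b - 1*(-7))/7 = 9*(b + 7)/7 = 9*(7 + b)/7 = 9 + 9*b/7)
((-139 + 270)/(-161 + o(1, 6)))*q(8) = ((-139 + 270)/(-161 + 2*6*(19 + 1)))*(9 + (9/7)*8) = (131/(-161 + 2*6*20))*(9 + 72/7) = (131/(-161 + 240))*(135/7) = (131/79)*(135/7) = 17685/553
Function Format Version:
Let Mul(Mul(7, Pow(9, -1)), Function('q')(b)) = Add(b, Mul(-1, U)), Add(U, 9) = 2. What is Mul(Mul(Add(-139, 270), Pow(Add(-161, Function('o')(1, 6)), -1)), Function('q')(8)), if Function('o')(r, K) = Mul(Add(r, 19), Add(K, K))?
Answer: Rational(17685, 553) ≈ 31.980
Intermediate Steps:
U = -7 (U = Add(-9, 2) = -7)
Function('o')(r, K) = Mul(2, K, Add(19, r)) (Function('o')(r, K) = Mul(Add(19, r), Mul(2, K)) = Mul(2, K, Add(19, r)))
Function('q')(b) = Add(9, Mul(Rational(9, 7), b)) (Function('q')(b) = Mul(Rational(9, 7), Add(b, Mul(-1, -7))) = Mul(Rational(9, 7), Add(b, 7)) = Mul(Rational(9, 7), Add(7, b)) = Add(9, Mul(Rational(9, 7), b)))
Mul(Mul(Add(-139, 270), Pow(Add(-161, Function('o')(1, 6)), -1)), Function('q')(8)) = Mul(Mul(Add(-139, 270), Pow(Add(-161, Mul(2, 6, Add(19, 1))), -1)), Add(9, Mul(Rational(9, 7), 8))) = Mul(Mul(131, Pow(Add(-161, Mul(2, 6, 20)), -1)), Add(9, Rational(72, 7))) = Mul(Mul(131, Pow(Add(-161, 240), -1)), Rational(135, 7)) = Mul(Mul(131, Pow(79, -1)), Rational(135, 7)) = Mul(Mul(131, Rational(1, 79)), Rational(135, 7)) = Mul(Rational(131, 79), Rational(135, 7)) = Rational(17685, 553)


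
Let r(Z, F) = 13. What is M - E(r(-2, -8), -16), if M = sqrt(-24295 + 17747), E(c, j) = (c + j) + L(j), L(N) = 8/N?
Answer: 7/2 + 2*I*sqrt(1637) ≈ 3.5 + 80.92*I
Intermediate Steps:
E(c, j) = c + j + 8/j (E(c, j) = (c + j) + 8/j = c + j + 8/j)
M = 2*I*sqrt(1637) (M = sqrt(-6548) = 2*I*sqrt(1637) ≈ 80.92*I)
M - E(r(-2, -8), -16) = 2*I*sqrt(1637) - (13 - 16 + 8/(-16)) = 2*I*sqrt(1637) - (13 - 16 + 8*(-1/16)) = 2*I*sqrt(1637) - (13 - 16 - 1/2) = 2*I*sqrt(1637) - 1*(-7/2) = 2*I*sqrt(1637) + 7/2 = 7/2 + 2*I*sqrt(1637)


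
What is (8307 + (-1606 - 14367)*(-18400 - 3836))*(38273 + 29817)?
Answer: 24184474134150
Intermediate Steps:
(8307 + (-1606 - 14367)*(-18400 - 3836))*(38273 + 29817) = (8307 - 15973*(-22236))*68090 = (8307 + 355175628)*68090 = 355183935*68090 = 24184474134150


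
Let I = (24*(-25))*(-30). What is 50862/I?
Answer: 8477/3000 ≈ 2.8257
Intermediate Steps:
I = 18000 (I = -600*(-30) = 18000)
50862/I = 50862/18000 = 50862*(1/18000) = 8477/3000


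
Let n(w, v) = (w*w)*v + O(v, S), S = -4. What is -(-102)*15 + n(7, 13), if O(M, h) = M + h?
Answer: 2176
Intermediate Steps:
n(w, v) = -4 + v + v*w**2 (n(w, v) = (w*w)*v + (v - 4) = w**2*v + (-4 + v) = v*w**2 + (-4 + v) = -4 + v + v*w**2)
-(-102)*15 + n(7, 13) = -(-102)*15 + (-4 + 13 + 13*7**2) = -34*(-45) + (-4 + 13 + 13*49) = 1530 + (-4 + 13 + 637) = 1530 + 646 = 2176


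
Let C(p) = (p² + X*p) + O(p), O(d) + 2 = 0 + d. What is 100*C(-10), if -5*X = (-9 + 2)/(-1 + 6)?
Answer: 8520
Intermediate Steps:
X = 7/25 (X = -(-9 + 2)/(5*(-1 + 6)) = -(-7)/(5*5) = -⅕*(-7/5) = 7/25 ≈ 0.28000)
O(d) = -2 + d (O(d) = -2 + (0 + d) = -2 + d)
C(p) = -2 + p² + 32*p/25 (C(p) = (p² + 7*p/25) + (-2 + p) = -2 + p² + 32*p/25)
100*C(-10) = 100*(-2 + (-10)² + (32/25)*(-10)) = 100*(-2 + 100 - 64/5) = 100*(426/5) = 8520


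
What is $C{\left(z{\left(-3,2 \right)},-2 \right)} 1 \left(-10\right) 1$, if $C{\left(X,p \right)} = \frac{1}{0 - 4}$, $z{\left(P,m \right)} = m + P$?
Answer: $\frac{5}{2} \approx 2.5$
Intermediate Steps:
$z{\left(P,m \right)} = P + m$
$C{\left(X,p \right)} = - \frac{1}{4}$ ($C{\left(X,p \right)} = \frac{1}{-4} = - \frac{1}{4}$)
$C{\left(z{\left(-3,2 \right)},-2 \right)} 1 \left(-10\right) 1 = \left(- \frac{1}{4}\right) 1 \left(-10\right) 1 = \left(- \frac{1}{4}\right) \left(-10\right) 1 = \frac{5}{2} \cdot 1 = \frac{5}{2}$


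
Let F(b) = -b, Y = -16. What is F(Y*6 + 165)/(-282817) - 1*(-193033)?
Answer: 54593014030/282817 ≈ 1.9303e+5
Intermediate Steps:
F(Y*6 + 165)/(-282817) - 1*(-193033) = -(-16*6 + 165)/(-282817) - 1*(-193033) = -(-96 + 165)*(-1/282817) + 193033 = -1*69*(-1/282817) + 193033 = -69*(-1/282817) + 193033 = 69/282817 + 193033 = 54593014030/282817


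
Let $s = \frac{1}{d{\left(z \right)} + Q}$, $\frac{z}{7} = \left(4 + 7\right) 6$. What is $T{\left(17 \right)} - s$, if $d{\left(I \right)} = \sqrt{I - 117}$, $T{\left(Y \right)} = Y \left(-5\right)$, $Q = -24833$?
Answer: $- \frac{52417566407}{616677544} + \frac{\sqrt{345}}{616677544} \approx -85.0$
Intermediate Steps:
$z = 462$ ($z = 7 \left(4 + 7\right) 6 = 7 \cdot 11 \cdot 6 = 7 \cdot 66 = 462$)
$T{\left(Y \right)} = - 5 Y$
$d{\left(I \right)} = \sqrt{-117 + I}$
$s = \frac{1}{-24833 + \sqrt{345}}$ ($s = \frac{1}{\sqrt{-117 + 462} - 24833} = \frac{1}{\sqrt{345} - 24833} = \frac{1}{-24833 + \sqrt{345}} \approx -4.0299 \cdot 10^{-5}$)
$T{\left(17 \right)} - s = \left(-5\right) 17 - \left(- \frac{24833}{616677544} - \frac{\sqrt{345}}{616677544}\right) = -85 + \left(\frac{24833}{616677544} + \frac{\sqrt{345}}{616677544}\right) = - \frac{52417566407}{616677544} + \frac{\sqrt{345}}{616677544}$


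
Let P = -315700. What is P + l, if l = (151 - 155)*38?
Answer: -315852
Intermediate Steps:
l = -152 (l = -4*38 = -152)
P + l = -315700 - 152 = -315852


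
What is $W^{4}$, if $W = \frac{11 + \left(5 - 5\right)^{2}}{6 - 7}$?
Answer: $14641$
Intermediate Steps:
$W = -11$ ($W = \frac{11 + 0^{2}}{-1} = \left(11 + 0\right) \left(-1\right) = 11 \left(-1\right) = -11$)
$W^{4} = \left(-11\right)^{4} = 14641$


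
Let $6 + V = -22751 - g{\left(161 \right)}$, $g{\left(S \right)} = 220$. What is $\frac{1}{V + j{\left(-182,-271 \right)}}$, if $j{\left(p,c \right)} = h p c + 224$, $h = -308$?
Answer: $- \frac{1}{15213929} \approx -6.5729 \cdot 10^{-8}$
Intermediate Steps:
$j{\left(p,c \right)} = 224 - 308 c p$ ($j{\left(p,c \right)} = - 308 p c + 224 = - 308 c p + 224 = 224 - 308 c p$)
$V = -22977$ ($V = -6 - 22971 = -22977$)
$\frac{1}{V + j{\left(-182,-271 \right)}} = \frac{1}{-22977 + \left(224 - \left(-83468\right) \left(-182\right)\right)} = \frac{1}{-22977 + \left(224 - 15191176\right)} = \frac{1}{-22977 - 15190952} = \frac{1}{-15213929} = - \frac{1}{15213929}$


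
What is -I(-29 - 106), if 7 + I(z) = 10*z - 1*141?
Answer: 1498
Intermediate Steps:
I(z) = -148 + 10*z (I(z) = -7 + (10*z - 1*141) = -7 + (10*z - 141) = -7 + (-141 + 10*z) = -148 + 10*z)
-I(-29 - 106) = -(-148 + 10*(-29 - 106)) = -(-148 + 10*(-135)) = -(-148 - 1350) = -1*(-1498) = 1498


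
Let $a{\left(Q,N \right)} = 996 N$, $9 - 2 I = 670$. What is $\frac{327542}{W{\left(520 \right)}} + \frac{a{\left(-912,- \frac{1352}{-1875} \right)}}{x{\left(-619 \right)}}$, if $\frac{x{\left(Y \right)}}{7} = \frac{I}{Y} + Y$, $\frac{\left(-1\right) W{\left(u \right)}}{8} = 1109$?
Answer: $- \frac{42389209833629}{1143043527500} \approx -37.085$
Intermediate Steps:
$I = - \frac{661}{2}$ ($I = \frac{9}{2} - 335 = - \frac{661}{2} \approx -330.5$)
$W{\left(u \right)} = -8872$ ($W{\left(u \right)} = \left(-8\right) 1109 = -8872$)
$x{\left(Y \right)} = 7 Y - \frac{4627}{2 Y}$ ($x{\left(Y \right)} = 7 \left(- \frac{661}{2 Y} + Y\right) = 7 \left(Y - \frac{661}{2 Y}\right) = 7 Y - \frac{4627}{2 Y}$)
$\frac{327542}{W{\left(520 \right)}} + \frac{a{\left(-912,- \frac{1352}{-1875} \right)}}{x{\left(-619 \right)}} = \frac{327542}{-8872} + \frac{996 \left(- \frac{1352}{-1875}\right)}{7 \left(-619\right) - \frac{4627}{2 \left(-619\right)}} = 327542 \left(- \frac{1}{8872}\right) + \frac{996 \left(\left(-1352\right) \left(- \frac{1}{1875}\right)\right)}{-4333 - - \frac{4627}{1238}} = - \frac{163771}{4436} + \frac{996 \cdot \frac{1352}{1875}}{-4333 + \frac{4627}{1238}} = - \frac{163771}{4436} + \frac{448864}{625 \left(- \frac{5359627}{1238}\right)} = - \frac{163771}{4436} + \frac{448864}{625} \left(- \frac{1238}{5359627}\right) = - \frac{163771}{4436} - \frac{42745664}{257674375} = - \frac{42389209833629}{1143043527500}$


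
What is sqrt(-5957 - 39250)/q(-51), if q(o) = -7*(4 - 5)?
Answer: 3*I*sqrt(5023)/7 ≈ 30.374*I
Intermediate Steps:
q(o) = 7 (q(o) = -7*(-1) = 7)
sqrt(-5957 - 39250)/q(-51) = sqrt(-5957 - 39250)/7 = sqrt(-45207)*(1/7) = (3*I*sqrt(5023))*(1/7) = 3*I*sqrt(5023)/7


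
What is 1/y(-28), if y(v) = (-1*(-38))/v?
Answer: -14/19 ≈ -0.73684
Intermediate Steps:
y(v) = 38/v
1/y(-28) = 1/(38/(-28)) = 1/(38*(-1/28)) = 1/(-19/14) = -14/19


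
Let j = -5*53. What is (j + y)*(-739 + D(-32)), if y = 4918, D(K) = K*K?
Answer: 1326105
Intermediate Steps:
D(K) = K²
j = -265
(j + y)*(-739 + D(-32)) = (-265 + 4918)*(-739 + (-32)²) = 4653*(-739 + 1024) = 4653*285 = 1326105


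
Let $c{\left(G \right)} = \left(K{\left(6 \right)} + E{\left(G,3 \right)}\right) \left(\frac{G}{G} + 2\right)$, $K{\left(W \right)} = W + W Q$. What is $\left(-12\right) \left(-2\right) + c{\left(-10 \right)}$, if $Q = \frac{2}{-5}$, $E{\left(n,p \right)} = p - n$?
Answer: $\frac{369}{5} \approx 73.8$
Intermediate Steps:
$Q = - \frac{2}{5}$ ($Q = 2 \left(- \frac{1}{5}\right) = - \frac{2}{5} \approx -0.4$)
$K{\left(W \right)} = \frac{3 W}{5}$ ($K{\left(W \right)} = W + W \left(- \frac{2}{5}\right) = W - \frac{2 W}{5} = \frac{3 W}{5}$)
$c{\left(G \right)} = \frac{99}{5} - 3 G$ ($c{\left(G \right)} = \left(\frac{3}{5} \cdot 6 - \left(-3 + G\right)\right) \left(\frac{G}{G} + 2\right) = \left(\frac{18}{5} - \left(-3 + G\right)\right) \left(1 + 2\right) = \left(\frac{33}{5} - G\right) 3 = \frac{99}{5} - 3 G$)
$\left(-12\right) \left(-2\right) + c{\left(-10 \right)} = \left(-12\right) \left(-2\right) + \left(\frac{99}{5} - -30\right) = 24 + \left(\frac{99}{5} + 30\right) = 24 + \frac{249}{5} = \frac{369}{5}$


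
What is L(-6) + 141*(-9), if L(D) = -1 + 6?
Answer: -1264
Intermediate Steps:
L(D) = 5
L(-6) + 141*(-9) = 5 + 141*(-9) = 5 - 1269 = -1264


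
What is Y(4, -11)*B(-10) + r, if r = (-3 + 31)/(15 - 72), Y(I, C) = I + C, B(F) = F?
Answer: 3962/57 ≈ 69.509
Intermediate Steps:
Y(I, C) = C + I
r = -28/57 (r = 28/(-57) = 28*(-1/57) = -28/57 ≈ -0.49123)
Y(4, -11)*B(-10) + r = (-11 + 4)*(-10) - 28/57 = -7*(-10) - 28/57 = 70 - 28/57 = 3962/57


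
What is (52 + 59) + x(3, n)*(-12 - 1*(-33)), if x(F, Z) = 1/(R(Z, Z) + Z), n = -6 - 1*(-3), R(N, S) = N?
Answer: 215/2 ≈ 107.50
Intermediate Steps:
n = -3 (n = -6 + 3 = -3)
x(F, Z) = 1/(2*Z) (x(F, Z) = 1/(Z + Z) = 1/(2*Z))
(52 + 59) + x(3, n)*(-12 - 1*(-33)) = (52 + 59) + ((½)/(-3))*(-12 - 1*(-33)) = 111 + ((½)*(-⅓))*(-12 + 33) = 111 - ⅙*21 = 111 - 7/2 = 215/2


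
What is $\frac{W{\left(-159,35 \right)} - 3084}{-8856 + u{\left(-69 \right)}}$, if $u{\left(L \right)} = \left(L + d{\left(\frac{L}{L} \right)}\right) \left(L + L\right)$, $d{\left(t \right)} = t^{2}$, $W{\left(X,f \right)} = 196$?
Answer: $- \frac{361}{66} \approx -5.4697$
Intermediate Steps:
$u{\left(L \right)} = 2 L \left(1 + L\right)$ ($u{\left(L \right)} = \left(L + \left(\frac{L}{L}\right)^{2}\right) \left(L + L\right) = \left(L + 1^{2}\right) 2 L = \left(L + 1\right) 2 L = \left(1 + L\right) 2 L = 2 L \left(1 + L\right)$)
$\frac{W{\left(-159,35 \right)} - 3084}{-8856 + u{\left(-69 \right)}} = \frac{196 - 3084}{-8856 + 2 \left(-69\right) \left(1 - 69\right)} = - \frac{2888}{-8856 + 2 \left(-69\right) \left(-68\right)} = - \frac{2888}{-8856 + 9384} = - \frac{2888}{528} = \left(-2888\right) \frac{1}{528} = - \frac{361}{66}$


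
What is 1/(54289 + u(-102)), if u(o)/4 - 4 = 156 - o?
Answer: 1/55337 ≈ 1.8071e-5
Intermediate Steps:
u(o) = 640 - 4*o (u(o) = 16 + 4*(156 - o) = 16 + (624 - 4*o) = 640 - 4*o)
1/(54289 + u(-102)) = 1/(54289 + (640 - 4*(-102))) = 1/(54289 + (640 + 408)) = 1/(54289 + 1048) = 1/55337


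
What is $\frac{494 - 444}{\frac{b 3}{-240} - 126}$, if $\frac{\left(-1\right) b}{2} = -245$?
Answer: $- \frac{400}{1057} \approx -0.37843$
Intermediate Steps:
$b = 490$ ($b = \left(-2\right) \left(-245\right) = 490$)
$\frac{494 - 444}{\frac{b 3}{-240} - 126} = \frac{494 - 444}{\frac{490 \cdot 3}{-240} - 126} = \frac{50}{1470 \left(- \frac{1}{240}\right) - 126} = \frac{50}{- \frac{49}{8} - 126} = \frac{50}{- \frac{1057}{8}} = 50 \left(- \frac{8}{1057}\right) = - \frac{400}{1057}$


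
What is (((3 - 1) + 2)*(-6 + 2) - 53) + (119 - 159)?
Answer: -109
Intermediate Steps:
(((3 - 1) + 2)*(-6 + 2) - 53) + (119 - 159) = ((2 + 2)*(-4) - 53) - 40 = (4*(-4) - 53) - 40 = (-16 - 53) - 40 = -69 - 40 = -109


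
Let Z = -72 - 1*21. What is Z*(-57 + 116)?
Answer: -5487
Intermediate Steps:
Z = -93 (Z = -72 - 21 = -93)
Z*(-57 + 116) = -93*(-57 + 116) = -93*59 = -5487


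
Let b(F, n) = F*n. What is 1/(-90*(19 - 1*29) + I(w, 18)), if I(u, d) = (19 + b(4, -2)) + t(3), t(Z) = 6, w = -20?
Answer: 1/917 ≈ 0.0010905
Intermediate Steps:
I(u, d) = 17 (I(u, d) = (19 + 4*(-2)) + 6 = (19 - 8) + 6 = 11 + 6 = 17)
1/(-90*(19 - 1*29) + I(w, 18)) = 1/(-90*(19 - 1*29) + 17) = 1/(-90*(19 - 29) + 17) = 1/(-90*(-10) + 17) = 1/(900 + 17) = 1/917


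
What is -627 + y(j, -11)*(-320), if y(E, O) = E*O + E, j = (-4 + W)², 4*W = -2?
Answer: 64173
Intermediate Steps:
W = -½ (W = (¼)*(-2) = -½ ≈ -0.50000)
j = 81/4 (j = (-4 - ½)² = (-9/2)² = 81/4 ≈ 20.250)
y(E, O) = E + E*O
-627 + y(j, -11)*(-320) = -627 + (81*(1 - 11)/4)*(-320) = -627 + ((81/4)*(-10))*(-320) = -627 - 405/2*(-320) = -627 + 64800 = 64173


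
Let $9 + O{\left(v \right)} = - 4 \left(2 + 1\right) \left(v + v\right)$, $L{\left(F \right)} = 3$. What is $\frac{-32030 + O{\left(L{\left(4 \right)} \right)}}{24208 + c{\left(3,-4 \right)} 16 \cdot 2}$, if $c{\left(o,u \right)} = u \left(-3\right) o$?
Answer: $- \frac{32111}{25360} \approx -1.2662$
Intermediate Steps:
$c{\left(o,u \right)} = - 3 o u$ ($c{\left(o,u \right)} = - 3 u o = - 3 o u$)
$O{\left(v \right)} = -9 - 24 v$ ($O{\left(v \right)} = -9 - 4 \left(2 + 1\right) \left(v + v\right) = -9 - 4 \cdot 3 \cdot 2 v = -9 - 4 \cdot 6 v = -9 - 24 v$)
$\frac{-32030 + O{\left(L{\left(4 \right)} \right)}}{24208 + c{\left(3,-4 \right)} 16 \cdot 2} = \frac{-32030 - 81}{24208 + \left(-3\right) 3 \left(-4\right) 16 \cdot 2} = \frac{-32030 - 81}{24208 + 36 \cdot 16 \cdot 2} = \frac{-32030 - 81}{24208 + 576 \cdot 2} = - \frac{32111}{24208 + 1152} = - \frac{32111}{25360}$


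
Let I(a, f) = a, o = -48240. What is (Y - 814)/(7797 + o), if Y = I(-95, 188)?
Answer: 303/13481 ≈ 0.022476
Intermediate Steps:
Y = -95
(Y - 814)/(7797 + o) = (-95 - 814)/(7797 - 48240) = -909/(-40443) = -909*(-1/40443) = 303/13481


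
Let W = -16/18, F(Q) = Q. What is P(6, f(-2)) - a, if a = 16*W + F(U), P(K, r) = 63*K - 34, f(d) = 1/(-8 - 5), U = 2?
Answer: 3206/9 ≈ 356.22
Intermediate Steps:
f(d) = -1/13 (f(d) = 1/(-13) = -1/13)
W = -8/9 (W = -16*1/18 = -8/9 ≈ -0.88889)
P(K, r) = -34 + 63*K
a = -110/9 (a = 16*(-8/9) + 2 = -128/9 + 2 = -110/9 ≈ -12.222)
P(6, f(-2)) - a = (-34 + 63*6) - 1*(-110/9) = (-34 + 378) + 110/9 = 344 + 110/9 = 3206/9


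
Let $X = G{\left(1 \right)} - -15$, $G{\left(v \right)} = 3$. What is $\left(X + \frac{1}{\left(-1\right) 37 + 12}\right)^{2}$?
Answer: $\frac{201601}{625} \approx 322.56$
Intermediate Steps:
$X = 18$ ($X = 3 - -15 = 3 + 15 = 18$)
$\left(X + \frac{1}{\left(-1\right) 37 + 12}\right)^{2} = \left(18 + \frac{1}{\left(-1\right) 37 + 12}\right)^{2} = \left(18 + \frac{1}{-37 + 12}\right)^{2} = \left(18 + \frac{1}{-25}\right)^{2} = \left(18 - \frac{1}{25}\right)^{2} = \left(\frac{449}{25}\right)^{2} = \frac{201601}{625}$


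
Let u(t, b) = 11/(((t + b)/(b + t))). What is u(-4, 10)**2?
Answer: 121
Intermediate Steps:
u(t, b) = 11 (u(t, b) = 11/(((b + t)/(b + t))) = 11/1 = 11*1 = 11)
u(-4, 10)**2 = 11**2 = 121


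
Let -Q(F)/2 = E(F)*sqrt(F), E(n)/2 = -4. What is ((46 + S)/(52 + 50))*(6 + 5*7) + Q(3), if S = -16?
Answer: 205/17 + 16*sqrt(3) ≈ 39.772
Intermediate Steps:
E(n) = -8 (E(n) = 2*(-4) = -8)
Q(F) = 16*sqrt(F) (Q(F) = -(-16)*sqrt(F) = 16*sqrt(F))
((46 + S)/(52 + 50))*(6 + 5*7) + Q(3) = ((46 - 16)/(52 + 50))*(6 + 5*7) + 16*sqrt(3) = (30/102)*(6 + 35) + 16*sqrt(3) = (30*(1/102))*41 + 16*sqrt(3) = (5/17)*41 + 16*sqrt(3) = 205/17 + 16*sqrt(3)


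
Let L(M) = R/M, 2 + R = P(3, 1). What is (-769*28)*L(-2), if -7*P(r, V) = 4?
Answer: -27684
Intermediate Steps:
P(r, V) = -4/7 (P(r, V) = -1/7*4 = -4/7)
R = -18/7 (R = -2 - 4/7 = -18/7 ≈ -2.5714)
L(M) = -18/(7*M)
(-769*28)*L(-2) = (-769*28)*(-18/7/(-2)) = -(-55368)*(-1)/2 = -21532*9/7 = -27684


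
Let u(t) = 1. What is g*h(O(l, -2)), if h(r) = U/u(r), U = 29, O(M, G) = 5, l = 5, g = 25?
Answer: 725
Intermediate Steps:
h(r) = 29 (h(r) = 29/1 = 29*1 = 29)
g*h(O(l, -2)) = 25*29 = 725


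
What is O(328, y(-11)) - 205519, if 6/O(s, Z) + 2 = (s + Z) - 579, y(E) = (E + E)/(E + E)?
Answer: -8631799/42 ≈ -2.0552e+5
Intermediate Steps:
y(E) = 1 (y(E) = (2*E)/((2*E)) = (2*E)*(1/(2*E)) = 1)
O(s, Z) = 6/(-581 + Z + s) (O(s, Z) = 6/(-2 + ((s + Z) - 579)) = 6/(-2 + ((Z + s) - 579)) = 6/(-2 + (-579 + Z + s)) = 6/(-581 + Z + s))
O(328, y(-11)) - 205519 = 6/(-581 + 1 + 328) - 205519 = 6/(-252) - 205519 = 6*(-1/252) - 205519 = -1/42 - 205519 = -8631799/42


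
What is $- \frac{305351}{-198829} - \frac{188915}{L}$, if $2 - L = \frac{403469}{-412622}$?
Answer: $- \frac{15498441819169507}{244303777077} \approx -63439.0$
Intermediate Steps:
$L = \frac{1228713}{412622}$ ($L = 2 - \frac{403469}{-412622} = 2 - 403469 \left(- \frac{1}{412622}\right) = 2 - - \frac{403469}{412622} = 2 + \frac{403469}{412622} = \frac{1228713}{412622} \approx 2.9778$)
$- \frac{305351}{-198829} - \frac{188915}{L} = - \frac{305351}{-198829} - \frac{188915}{\frac{1228713}{412622}} = \left(-305351\right) \left(- \frac{1}{198829}\right) - \frac{77950485130}{1228713} = \frac{305351}{198829} - \frac{77950485130}{1228713} = - \frac{15498441819169507}{244303777077}$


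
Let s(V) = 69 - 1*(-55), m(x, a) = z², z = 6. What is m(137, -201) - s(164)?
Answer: -88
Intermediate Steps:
m(x, a) = 36 (m(x, a) = 6² = 36)
s(V) = 124 (s(V) = 69 + 55 = 124)
m(137, -201) - s(164) = 36 - 1*124 = 36 - 124 = -88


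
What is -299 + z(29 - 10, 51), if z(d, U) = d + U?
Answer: -229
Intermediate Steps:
z(d, U) = U + d
-299 + z(29 - 10, 51) = -299 + (51 + (29 - 10)) = -299 + (51 + 19) = -299 + 70 = -229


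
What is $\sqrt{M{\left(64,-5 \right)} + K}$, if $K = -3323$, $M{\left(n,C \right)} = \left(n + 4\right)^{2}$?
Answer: $\sqrt{1301} \approx 36.069$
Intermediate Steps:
$M{\left(n,C \right)} = \left(4 + n\right)^{2}$
$\sqrt{M{\left(64,-5 \right)} + K} = \sqrt{\left(4 + 64\right)^{2} - 3323} = \sqrt{68^{2} - 3323} = \sqrt{4624 - 3323} = \sqrt{1301}$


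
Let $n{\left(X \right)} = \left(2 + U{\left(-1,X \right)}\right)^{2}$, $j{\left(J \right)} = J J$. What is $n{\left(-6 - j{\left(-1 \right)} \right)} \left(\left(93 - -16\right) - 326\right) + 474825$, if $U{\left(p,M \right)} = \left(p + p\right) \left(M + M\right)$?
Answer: $279525$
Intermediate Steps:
$j{\left(J \right)} = J^{2}$
$U{\left(p,M \right)} = 4 M p$ ($U{\left(p,M \right)} = 2 p 2 M = 4 M p$)
$n{\left(X \right)} = \left(2 - 4 X\right)^{2}$ ($n{\left(X \right)} = \left(2 + 4 X \left(-1\right)\right)^{2} = \left(2 - 4 X\right)^{2}$)
$n{\left(-6 - j{\left(-1 \right)} \right)} \left(\left(93 - -16\right) - 326\right) + 474825 = 4 \left(1 - 2 \left(-6 - \left(-1\right)^{2}\right)\right)^{2} \left(\left(93 - -16\right) - 326\right) + 474825 = 4 \left(1 - 2 \left(-6 - 1\right)\right)^{2} \left(\left(93 + 16\right) - 326\right) + 474825 = 4 \left(1 - 2 \left(-6 - 1\right)\right)^{2} \left(109 - 326\right) + 474825 = 4 \left(1 - -14\right)^{2} \left(-217\right) + 474825 = 4 \left(1 + 14\right)^{2} \left(-217\right) + 474825 = 4 \cdot 15^{2} \left(-217\right) + 474825 = 4 \cdot 225 \left(-217\right) + 474825 = 900 \left(-217\right) + 474825 = -195300 + 474825 = 279525$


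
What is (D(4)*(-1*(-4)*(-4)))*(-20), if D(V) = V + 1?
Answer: 1600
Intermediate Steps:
D(V) = 1 + V
(D(4)*(-1*(-4)*(-4)))*(-20) = ((1 + 4)*(-1*(-4)*(-4)))*(-20) = (5*(4*(-4)))*(-20) = (5*(-16))*(-20) = -80*(-20) = 1600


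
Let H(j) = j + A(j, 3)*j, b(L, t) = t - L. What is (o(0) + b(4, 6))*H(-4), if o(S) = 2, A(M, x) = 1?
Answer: -32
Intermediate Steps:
H(j) = 2*j (H(j) = j + 1*j = j + j = 2*j)
(o(0) + b(4, 6))*H(-4) = (2 + (6 - 1*4))*(2*(-4)) = (2 + (6 - 4))*(-8) = (2 + 2)*(-8) = 4*(-8) = -32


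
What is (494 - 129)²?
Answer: 133225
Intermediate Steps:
(494 - 129)² = 365² = 133225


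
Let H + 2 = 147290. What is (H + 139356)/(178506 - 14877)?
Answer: 95548/54543 ≈ 1.7518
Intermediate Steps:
H = 147288 (H = -2 + 147290 = 147288)
(H + 139356)/(178506 - 14877) = (147288 + 139356)/(178506 - 14877) = 286644/163629 = 286644*(1/163629) = 95548/54543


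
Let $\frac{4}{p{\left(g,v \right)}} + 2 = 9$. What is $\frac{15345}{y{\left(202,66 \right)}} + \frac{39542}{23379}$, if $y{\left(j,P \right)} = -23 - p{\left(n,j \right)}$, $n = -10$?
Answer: $- \frac{15180187}{23379} \approx -649.31$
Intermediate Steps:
$p{\left(g,v \right)} = \frac{4}{7}$ ($p{\left(g,v \right)} = \frac{4}{-2 + 9} = \frac{4}{7}$)
$y{\left(j,P \right)} = - \frac{165}{7}$ ($y{\left(j,P \right)} = -23 - \frac{4}{7} = - \frac{165}{7}$)
$\frac{15345}{y{\left(202,66 \right)}} + \frac{39542}{23379} = \frac{15345}{- \frac{165}{7}} + \frac{39542}{23379} = 15345 \left(- \frac{7}{165}\right) + 39542 \cdot \frac{1}{23379} = -651 + \frac{39542}{23379} = - \frac{15180187}{23379}$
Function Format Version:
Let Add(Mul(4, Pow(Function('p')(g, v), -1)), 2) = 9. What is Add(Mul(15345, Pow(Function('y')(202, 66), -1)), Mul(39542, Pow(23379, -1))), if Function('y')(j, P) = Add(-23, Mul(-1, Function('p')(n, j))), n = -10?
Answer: Rational(-15180187, 23379) ≈ -649.31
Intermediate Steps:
Function('p')(g, v) = Rational(4, 7) (Function('p')(g, v) = Mul(4, Pow(Add(-2, 9), -1)) = Mul(4, Pow(7, -1)) = Mul(4, Rational(1, 7)) = Rational(4, 7))
Function('y')(j, P) = Rational(-165, 7) (Function('y')(j, P) = Add(-23, Mul(-1, Rational(4, 7))) = Add(-23, Rational(-4, 7)) = Rational(-165, 7))
Add(Mul(15345, Pow(Function('y')(202, 66), -1)), Mul(39542, Pow(23379, -1))) = Add(Mul(15345, Pow(Rational(-165, 7), -1)), Mul(39542, Pow(23379, -1))) = Add(Mul(15345, Rational(-7, 165)), Mul(39542, Rational(1, 23379))) = Add(-651, Rational(39542, 23379)) = Rational(-15180187, 23379)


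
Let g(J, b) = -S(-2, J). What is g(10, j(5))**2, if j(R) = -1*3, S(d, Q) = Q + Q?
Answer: 400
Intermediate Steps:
S(d, Q) = 2*Q
j(R) = -3
g(J, b) = -2*J
g(10, j(5))**2 = (-2*10)**2 = (-20)**2 = 400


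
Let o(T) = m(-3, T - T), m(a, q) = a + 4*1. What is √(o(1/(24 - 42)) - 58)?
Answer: I*√57 ≈ 7.5498*I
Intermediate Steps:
m(a, q) = 4 + a (m(a, q) = a + 4 = 4 + a)
o(T) = 1 (o(T) = 4 - 3 = 1)
√(o(1/(24 - 42)) - 58) = √(1 - 58) = √(-57) = I*√57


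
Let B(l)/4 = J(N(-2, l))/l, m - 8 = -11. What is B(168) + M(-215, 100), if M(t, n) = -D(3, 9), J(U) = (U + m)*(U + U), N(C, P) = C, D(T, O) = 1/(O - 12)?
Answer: 17/21 ≈ 0.80952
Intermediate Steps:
D(T, O) = 1/(-12 + O)
m = -3 (m = 8 - 11 = -3)
J(U) = 2*U*(-3 + U) (J(U) = (U - 3)*(U + U) = (-3 + U)*(2*U) = 2*U*(-3 + U))
B(l) = 80/l (B(l) = 4*((2*(-2)*(-3 - 2))/l) = 4*((2*(-2)*(-5))/l) = 4*(20/l) = 80/l)
M(t, n) = ⅓ (M(t, n) = -1/(-12 + 9) = -1/(-3) = -1*(-⅓) = ⅓)
B(168) + M(-215, 100) = 80/168 + ⅓ = 80*(1/168) + ⅓ = 10/21 + ⅓ = 17/21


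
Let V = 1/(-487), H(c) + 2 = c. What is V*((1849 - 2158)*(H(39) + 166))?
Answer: 62727/487 ≈ 128.80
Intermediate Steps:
H(c) = -2 + c
V = -1/487 ≈ -0.0020534
V*((1849 - 2158)*(H(39) + 166)) = -(1849 - 2158)*((-2 + 39) + 166)/487 = -(-309)*(37 + 166)/487 = -(-309)*203/487 = -1/487*(-62727) = 62727/487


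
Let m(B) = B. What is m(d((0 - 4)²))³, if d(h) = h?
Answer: 4096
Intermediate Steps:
m(d((0 - 4)²))³ = ((0 - 4)²)³ = ((-4)²)³ = 16³ = 4096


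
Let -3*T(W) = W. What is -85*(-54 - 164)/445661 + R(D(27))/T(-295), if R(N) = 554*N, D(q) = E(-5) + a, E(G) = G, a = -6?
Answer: -8142108052/131469995 ≈ -61.931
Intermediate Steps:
T(W) = -W/3
D(q) = -11 (D(q) = -5 - 6 = -11)
-85*(-54 - 164)/445661 + R(D(27))/T(-295) = -85*(-54 - 164)/445661 + (554*(-11))/((-1/3*(-295))) = -85*(-218)*(1/445661) - 6094/295/3 = 18530*(1/445661) - 6094*3/295 = 18530/445661 - 18282/295 = -8142108052/131469995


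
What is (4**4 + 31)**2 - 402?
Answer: 81967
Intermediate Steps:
(4**4 + 31)**2 - 402 = (256 + 31)**2 - 402 = 287**2 - 402 = 82369 - 402 = 81967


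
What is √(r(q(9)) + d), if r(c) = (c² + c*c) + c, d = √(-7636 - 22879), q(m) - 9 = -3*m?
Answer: √(630 + I*√30515) ≈ 25.335 + 3.4475*I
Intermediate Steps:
q(m) = 9 - 3*m
d = I*√30515 (d = √(-30515) = I*√30515 ≈ 174.69*I)
r(c) = c + 2*c² (r(c) = (c² + c²) + c = 2*c² + c = c + 2*c²)
√(r(q(9)) + d) = √((9 - 3*9)*(1 + 2*(9 - 3*9)) + I*√30515) = √((9 - 27)*(1 + 2*(9 - 27)) + I*√30515) = √(-18*(1 + 2*(-18)) + I*√30515) = √(-18*(1 - 36) + I*√30515) = √(-18*(-35) + I*√30515) = √(630 + I*√30515)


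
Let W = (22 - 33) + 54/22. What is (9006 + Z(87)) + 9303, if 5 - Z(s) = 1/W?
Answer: 1721527/94 ≈ 18314.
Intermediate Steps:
W = -94/11 (W = -11 + 54*(1/22) = -11 + 27/11 = -94/11 ≈ -8.5455)
Z(s) = 481/94 (Z(s) = 5 - 1/(-94/11) = 5 - 1*(-11/94) = 5 + 11/94 = 481/94)
(9006 + Z(87)) + 9303 = (9006 + 481/94) + 9303 = 847045/94 + 9303 = 1721527/94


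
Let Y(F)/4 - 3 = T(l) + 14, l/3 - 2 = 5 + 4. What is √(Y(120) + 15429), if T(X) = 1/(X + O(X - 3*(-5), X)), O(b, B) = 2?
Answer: √18983965/35 ≈ 124.49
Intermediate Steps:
l = 33 (l = 6 + 3*(5 + 4) = 6 + 3*9 = 6 + 27 = 33)
T(X) = 1/(2 + X) (T(X) = 1/(X + 2) = 1/(2 + X))
Y(F) = 2384/35 (Y(F) = 12 + 4*(1/(2 + 33) + 14) = 12 + 4*(1/35 + 14) = 12 + 4*(491/35) = 12 + 1964/35 = 2384/35)
√(Y(120) + 15429) = √(2384/35 + 15429) = √(542399/35) = √18983965/35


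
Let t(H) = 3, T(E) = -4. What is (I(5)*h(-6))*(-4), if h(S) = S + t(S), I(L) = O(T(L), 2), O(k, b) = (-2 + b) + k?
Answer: -48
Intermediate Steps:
O(k, b) = -2 + b + k
I(L) = -4 (I(L) = -2 + 2 - 4 = -4)
h(S) = 3 + S (h(S) = S + 3 = 3 + S)
(I(5)*h(-6))*(-4) = -4*(3 - 6)*(-4) = -4*(-3)*(-4) = 12*(-4) = -48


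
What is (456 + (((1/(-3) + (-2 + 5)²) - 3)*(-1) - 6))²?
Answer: 1776889/9 ≈ 1.9743e+5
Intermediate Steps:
(456 + (((1/(-3) + (-2 + 5)²) - 3)*(-1) - 6))² = (456 + (((-⅓ + 3²) - 3)*(-1) - 6))² = (456 + (((-⅓ + 9) - 3)*(-1) - 6))² = (456 + ((26/3 - 3)*(-1) - 6))² = (456 + ((17/3)*(-1) - 6))² = (456 + (-17/3 - 6))² = (456 - 35/3)² = (1333/3)² = 1776889/9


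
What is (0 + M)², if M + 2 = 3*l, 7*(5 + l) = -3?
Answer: 16384/49 ≈ 334.37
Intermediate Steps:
l = -38/7 (l = -5 + (⅐)*(-3) = -5 - 3/7 = -38/7 ≈ -5.4286)
M = -128/7 (M = -2 + 3*(-38/7) = -2 - 114/7 = -128/7 ≈ -18.286)
(0 + M)² = (0 - 128/7)² = (-128/7)² = 16384/49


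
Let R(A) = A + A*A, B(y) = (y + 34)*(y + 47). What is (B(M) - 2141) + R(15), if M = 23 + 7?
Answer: 3027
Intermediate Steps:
M = 30
B(y) = (34 + y)*(47 + y)
R(A) = A + A²
(B(M) - 2141) + R(15) = ((1598 + 30² + 81*30) - 2141) + 15*(1 + 15) = ((1598 + 900 + 2430) - 2141) + 15*16 = (4928 - 2141) + 240 = 2787 + 240 = 3027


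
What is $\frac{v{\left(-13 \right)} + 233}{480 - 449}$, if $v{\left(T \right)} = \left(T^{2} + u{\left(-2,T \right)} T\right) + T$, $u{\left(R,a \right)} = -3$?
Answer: $\frac{428}{31} \approx 13.806$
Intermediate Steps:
$v{\left(T \right)} = T^{2} - 2 T$ ($v{\left(T \right)} = \left(T^{2} - 3 T\right) + T = T^{2} - 2 T$)
$\frac{v{\left(-13 \right)} + 233}{480 - 449} = \frac{- 13 \left(-2 - 13\right) + 233}{480 - 449} = \frac{\left(-13\right) \left(-15\right) + 233}{31} = \left(195 + 233\right) \frac{1}{31} = 428 \cdot \frac{1}{31} = \frac{428}{31}$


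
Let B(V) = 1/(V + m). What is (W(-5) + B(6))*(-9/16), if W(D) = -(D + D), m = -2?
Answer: -369/64 ≈ -5.7656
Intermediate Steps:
W(D) = -2*D
B(V) = 1/(-2 + V) (B(V) = 1/(V - 2) = 1/(-2 + V))
(W(-5) + B(6))*(-9/16) = (-2*(-5) + 1/(-2 + 6))*(-9/16) = (10 + 1/4)*(-9*1/16) = (10 + ¼)*(-9/16) = (41/4)*(-9/16) = -369/64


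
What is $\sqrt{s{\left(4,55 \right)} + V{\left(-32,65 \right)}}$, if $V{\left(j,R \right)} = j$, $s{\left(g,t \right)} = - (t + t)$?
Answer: $i \sqrt{142} \approx 11.916 i$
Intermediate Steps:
$s{\left(g,t \right)} = - 2 t$
$\sqrt{s{\left(4,55 \right)} + V{\left(-32,65 \right)}} = \sqrt{\left(-2\right) 55 - 32} = \sqrt{-110 - 32} = \sqrt{-142} = i \sqrt{142}$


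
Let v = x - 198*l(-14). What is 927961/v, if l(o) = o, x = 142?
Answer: 927961/2914 ≈ 318.45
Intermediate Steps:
v = 2914 (v = 142 - 198*(-14) = 142 + 2772 = 2914)
927961/v = 927961/2914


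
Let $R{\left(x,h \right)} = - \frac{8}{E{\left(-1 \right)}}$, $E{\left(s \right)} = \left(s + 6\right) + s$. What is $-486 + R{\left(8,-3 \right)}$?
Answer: $-488$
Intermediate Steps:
$E{\left(s \right)} = 6 + 2 s$ ($E{\left(s \right)} = \left(6 + s\right) + s = 6 + 2 s$)
$R{\left(x,h \right)} = -2$ ($R{\left(x,h \right)} = - \frac{8}{6 + 2 \left(-1\right)} = - \frac{8}{6 - 2} = - \frac{8}{4} = \left(-8\right) \frac{1}{4} = -2$)
$-486 + R{\left(8,-3 \right)} = -486 - 2 = -488$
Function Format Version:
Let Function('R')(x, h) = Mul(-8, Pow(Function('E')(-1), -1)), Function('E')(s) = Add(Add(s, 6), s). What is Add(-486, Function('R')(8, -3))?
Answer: -488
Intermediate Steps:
Function('E')(s) = Add(6, Mul(2, s)) (Function('E')(s) = Add(Add(6, s), s) = Add(6, Mul(2, s)))
Function('R')(x, h) = -2 (Function('R')(x, h) = Mul(-8, Pow(Add(6, Mul(2, -1)), -1)) = Mul(-8, Pow(Add(6, -2), -1)) = Mul(-8, Pow(4, -1)) = Mul(-8, Rational(1, 4)) = -2)
Add(-486, Function('R')(8, -3)) = Add(-486, -2) = -488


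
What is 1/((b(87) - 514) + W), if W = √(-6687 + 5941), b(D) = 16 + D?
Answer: -411/169667 - I*√746/169667 ≈ -0.0024224 - 0.00016098*I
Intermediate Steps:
W = I*√746 (W = √(-746) = I*√746 ≈ 27.313*I)
1/((b(87) - 514) + W) = 1/(((16 + 87) - 514) + I*√746) = 1/((103 - 514) + I*√746) = 1/(-411 + I*√746)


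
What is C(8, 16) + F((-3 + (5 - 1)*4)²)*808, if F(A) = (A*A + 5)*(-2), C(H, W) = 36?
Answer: -46162620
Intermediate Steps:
F(A) = -10 - 2*A² (F(A) = (A² + 5)*(-2) = (5 + A²)*(-2) = -10 - 2*A²)
C(8, 16) + F((-3 + (5 - 1)*4)²)*808 = 36 + (-10 - 2*(-3 + (5 - 1)*4)⁴)*808 = 36 + (-10 - 2*(-3 + 4*4)⁴)*808 = 36 + (-10 - 2*(-3 + 16)⁴)*808 = 36 + (-10 - 2*(13²)²)*808 = 36 + (-10 - 2*169²)*808 = 36 + (-10 - 2*28561)*808 = 36 + (-10 - 57122)*808 = 36 - 57132*808 = 36 - 46162656 = -46162620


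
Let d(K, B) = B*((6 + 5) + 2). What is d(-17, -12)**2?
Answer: 24336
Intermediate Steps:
d(K, B) = 13*B (d(K, B) = B*(11 + 2) = B*13 = 13*B)
d(-17, -12)**2 = (13*(-12))**2 = (-156)**2 = 24336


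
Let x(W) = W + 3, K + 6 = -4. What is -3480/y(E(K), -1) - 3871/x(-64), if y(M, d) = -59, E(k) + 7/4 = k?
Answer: 440669/3599 ≈ 122.44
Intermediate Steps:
K = -10 (K = -6 - 4 = -10)
E(k) = -7/4 + k
x(W) = 3 + W
-3480/y(E(K), -1) - 3871/x(-64) = -3480/(-59) - 3871/(3 - 64) = -3480*(-1/59) - 3871/(-61) = 3480/59 - 3871*(-1/61) = 3480/59 + 3871/61 = 440669/3599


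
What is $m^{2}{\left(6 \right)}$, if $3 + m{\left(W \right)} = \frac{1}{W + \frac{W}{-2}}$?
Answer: $\frac{64}{9} \approx 7.1111$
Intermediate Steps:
$m{\left(W \right)} = -3 + \frac{2}{W}$ ($m{\left(W \right)} = -3 + \frac{1}{W + \frac{W}{-2}} = -3 + \frac{1}{W + W \left(- \frac{1}{2}\right)} = -3 + \frac{1}{W - \frac{W}{2}} = -3 + \frac{1}{\frac{1}{2} W} = -3 + \frac{2}{W}$)
$m^{2}{\left(6 \right)} = \left(-3 + \frac{2}{6}\right)^{2} = \left(-3 + 2 \cdot \frac{1}{6}\right)^{2} = \left(-3 + \frac{1}{3}\right)^{2} = \left(- \frac{8}{3}\right)^{2} = \frac{64}{9}$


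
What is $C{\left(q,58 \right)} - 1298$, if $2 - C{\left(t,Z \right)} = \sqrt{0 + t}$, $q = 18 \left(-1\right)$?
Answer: $-1296 - 3 i \sqrt{2} \approx -1296.0 - 4.2426 i$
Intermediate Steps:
$q = -18$
$C{\left(t,Z \right)} = 2 - \sqrt{t}$ ($C{\left(t,Z \right)} = 2 - \sqrt{0 + t} = 2 - \sqrt{t}$)
$C{\left(q,58 \right)} - 1298 = \left(2 - \sqrt{-18}\right) - 1298 = \left(2 - 3 i \sqrt{2}\right) - 1298 = -1296 - 3 i \sqrt{2}$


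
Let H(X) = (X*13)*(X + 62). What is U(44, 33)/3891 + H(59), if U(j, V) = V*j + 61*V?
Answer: 120371834/1297 ≈ 92808.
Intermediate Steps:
H(X) = 13*X*(62 + X) (H(X) = (13*X)*(62 + X) = 13*X*(62 + X))
U(j, V) = 61*V + V*j
U(44, 33)/3891 + H(59) = (33*(61 + 44))/3891 + 13*59*(62 + 59) = (33*105)*(1/3891) + 13*59*121 = 3465*(1/3891) + 92807 = 1155/1297 + 92807 = 120371834/1297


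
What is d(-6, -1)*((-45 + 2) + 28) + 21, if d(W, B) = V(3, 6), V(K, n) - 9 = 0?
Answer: -114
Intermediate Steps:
V(K, n) = 9 (V(K, n) = 9 + 0 = 9)
d(W, B) = 9
d(-6, -1)*((-45 + 2) + 28) + 21 = 9*((-45 + 2) + 28) + 21 = 9*(-43 + 28) + 21 = 9*(-15) + 21 = -135 + 21 = -114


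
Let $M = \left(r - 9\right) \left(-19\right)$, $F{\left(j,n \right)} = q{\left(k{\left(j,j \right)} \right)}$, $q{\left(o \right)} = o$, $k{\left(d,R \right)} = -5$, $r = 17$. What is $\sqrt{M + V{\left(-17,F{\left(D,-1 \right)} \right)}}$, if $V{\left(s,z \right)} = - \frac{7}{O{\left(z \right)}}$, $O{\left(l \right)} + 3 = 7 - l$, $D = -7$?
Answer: $\frac{5 i \sqrt{55}}{3} \approx 12.36 i$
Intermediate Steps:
$O{\left(l \right)} = 4 - l$ ($O{\left(l \right)} = -3 - \left(-7 + l\right) = 4 - l$)
$F{\left(j,n \right)} = -5$
$V{\left(s,z \right)} = - \frac{7}{4 - z}$
$M = -152$ ($M = \left(17 - 9\right) \left(-19\right) = 8 \left(-19\right) = -152$)
$\sqrt{M + V{\left(-17,F{\left(D,-1 \right)} \right)}} = \sqrt{-152 + \frac{7}{-4 - 5}} = \sqrt{-152 + \frac{7}{-9}} = \sqrt{-152 + 7 \left(- \frac{1}{9}\right)} = \sqrt{-152 - \frac{7}{9}} = \sqrt{- \frac{1375}{9}} = \frac{5 i \sqrt{55}}{3}$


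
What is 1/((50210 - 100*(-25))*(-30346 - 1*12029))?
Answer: -1/2233586250 ≈ -4.4771e-10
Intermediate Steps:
1/((50210 - 100*(-25))*(-30346 - 1*12029)) = 1/((50210 + 2500)*(-30346 - 12029)) = 1/(52710*(-42375)) = (1/52710)*(-1/42375) = -1/2233586250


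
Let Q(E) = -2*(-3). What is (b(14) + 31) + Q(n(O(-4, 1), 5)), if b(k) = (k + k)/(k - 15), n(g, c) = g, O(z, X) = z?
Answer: 9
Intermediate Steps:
Q(E) = 6
b(k) = 2*k/(-15 + k) (b(k) = (2*k)/(-15 + k) = 2*k/(-15 + k))
(b(14) + 31) + Q(n(O(-4, 1), 5)) = (2*14/(-15 + 14) + 31) + 6 = (2*14/(-1) + 31) + 6 = (2*14*(-1) + 31) + 6 = (-28 + 31) + 6 = 3 + 6 = 9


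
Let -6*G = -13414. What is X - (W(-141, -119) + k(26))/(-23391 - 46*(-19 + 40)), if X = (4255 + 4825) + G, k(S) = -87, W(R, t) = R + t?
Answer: 91871782/8119 ≈ 11316.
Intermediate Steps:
G = 6707/3 (G = -⅙*(-13414) = 6707/3 ≈ 2235.7)
X = 33947/3 (X = (4255 + 4825) + 6707/3 = 9080 + 6707/3 = 33947/3 ≈ 11316.)
X - (W(-141, -119) + k(26))/(-23391 - 46*(-19 + 40)) = 33947/3 - ((-141 - 119) - 87)/(-23391 - 46*(-19 + 40)) = 33947/3 - (-260 - 87)/(-23391 - 46*21) = 33947/3 - (-347)/(-23391 - 966) = 33947/3 - (-347)/(-24357) = 33947/3 - (-347)*(-1)/24357 = 33947/3 - 1*347/24357 = 33947/3 - 347/24357 = 91871782/8119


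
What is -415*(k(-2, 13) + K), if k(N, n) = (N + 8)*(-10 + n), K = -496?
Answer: 198370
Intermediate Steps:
k(N, n) = (-10 + n)*(8 + N) (k(N, n) = (8 + N)*(-10 + n) = (-10 + n)*(8 + N))
-415*(k(-2, 13) + K) = -415*((-80 - 10*(-2) + 8*13 - 2*13) - 496) = -415*((-80 + 20 + 104 - 26) - 496) = -415*(18 - 496) = -415*(-478) = 198370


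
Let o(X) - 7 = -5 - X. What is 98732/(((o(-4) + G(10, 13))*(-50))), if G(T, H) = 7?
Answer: -49366/325 ≈ -151.90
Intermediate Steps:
o(X) = 2 - X (o(X) = 7 + (-5 - X) = 2 - X)
98732/(((o(-4) + G(10, 13))*(-50))) = 98732/((((2 - 1*(-4)) + 7)*(-50))) = 98732/((((2 + 4) + 7)*(-50))) = 98732/(((6 + 7)*(-50))) = 98732/((13*(-50))) = 98732/(-650) = 98732*(-1/650) = -49366/325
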